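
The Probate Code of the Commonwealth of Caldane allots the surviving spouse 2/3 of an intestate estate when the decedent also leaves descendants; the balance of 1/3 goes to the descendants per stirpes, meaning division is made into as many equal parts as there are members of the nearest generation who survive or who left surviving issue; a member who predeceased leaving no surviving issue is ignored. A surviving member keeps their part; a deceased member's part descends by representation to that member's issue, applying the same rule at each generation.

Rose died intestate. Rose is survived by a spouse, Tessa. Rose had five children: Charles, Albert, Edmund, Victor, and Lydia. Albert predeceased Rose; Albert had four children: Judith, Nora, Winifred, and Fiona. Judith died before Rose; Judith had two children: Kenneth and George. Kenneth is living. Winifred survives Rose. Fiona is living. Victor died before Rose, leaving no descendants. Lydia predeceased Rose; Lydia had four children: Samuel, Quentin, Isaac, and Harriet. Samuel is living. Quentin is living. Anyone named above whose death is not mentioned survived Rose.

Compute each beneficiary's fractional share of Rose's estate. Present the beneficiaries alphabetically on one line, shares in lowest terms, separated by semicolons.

Tessa, as surviving spouse, takes 2/3.
The remaining 1/3 passes to Rose's descendants per stirpes.
Victor left no surviving issue, so that branch lapses and is disregarded.
The 1/3 is divided into 4 equal shares of 1/12 among Charles, Albert, Edmund, Lydia.
Charles is living and takes 1/12.
Albert predeceased; the 1/12 allotted to Albert's branch passes to Albert's issue by representation.
The 1/12 is divided into 4 equal shares of 1/48 among Judith, Nora, Winifred, Fiona.
Judith predeceased; the 1/48 allotted to Judith's branch passes to Judith's issue by representation.
The 1/48 is divided into 2 equal shares of 1/96 among Kenneth, George.
Kenneth is living and takes 1/96.
George is living and takes 1/96.
Nora is living and takes 1/48.
Winifred is living and takes 1/48.
Fiona is living and takes 1/48.
Edmund is living and takes 1/12.
Lydia predeceased; the 1/12 allotted to Lydia's branch passes to Lydia's issue by representation.
The 1/12 is divided into 4 equal shares of 1/48 among Samuel, Quentin, Isaac, Harriet.
Samuel is living and takes 1/48.
Quentin is living and takes 1/48.
Isaac is living and takes 1/48.
Harriet is living and takes 1/48.

Charles 1/12; Edmund 1/12; Fiona 1/48; George 1/96; Harriet 1/48; Isaac 1/48; Kenneth 1/96; Nora 1/48; Quentin 1/48; Samuel 1/48; Tessa 2/3; Winifred 1/48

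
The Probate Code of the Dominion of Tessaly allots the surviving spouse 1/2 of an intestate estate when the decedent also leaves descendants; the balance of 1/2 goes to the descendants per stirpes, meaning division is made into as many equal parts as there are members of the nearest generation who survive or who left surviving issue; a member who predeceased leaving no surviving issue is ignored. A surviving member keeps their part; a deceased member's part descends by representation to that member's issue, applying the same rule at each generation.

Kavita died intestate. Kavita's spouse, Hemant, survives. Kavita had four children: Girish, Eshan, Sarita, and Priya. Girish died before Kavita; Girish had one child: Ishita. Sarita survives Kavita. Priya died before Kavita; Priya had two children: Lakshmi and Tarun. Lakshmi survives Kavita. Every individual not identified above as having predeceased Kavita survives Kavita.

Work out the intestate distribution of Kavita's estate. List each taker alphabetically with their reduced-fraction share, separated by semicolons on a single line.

Hemant, as surviving spouse, takes 1/2.
The remaining 1/2 passes to Kavita's descendants per stirpes.
The 1/2 is divided into 4 equal shares of 1/8 among Girish, Eshan, Sarita, Priya.
Girish predeceased; the 1/8 allotted to Girish's branch passes to Girish's issue by representation.
Ishita is the sole taker at this level and receives the full 1/8.
Eshan is living and takes 1/8.
Sarita is living and takes 1/8.
Priya predeceased; the 1/8 allotted to Priya's branch passes to Priya's issue by representation.
The 1/8 is divided into 2 equal shares of 1/16 among Lakshmi, Tarun.
Lakshmi is living and takes 1/16.
Tarun is living and takes 1/16.

Eshan 1/8; Hemant 1/2; Ishita 1/8; Lakshmi 1/16; Sarita 1/8; Tarun 1/16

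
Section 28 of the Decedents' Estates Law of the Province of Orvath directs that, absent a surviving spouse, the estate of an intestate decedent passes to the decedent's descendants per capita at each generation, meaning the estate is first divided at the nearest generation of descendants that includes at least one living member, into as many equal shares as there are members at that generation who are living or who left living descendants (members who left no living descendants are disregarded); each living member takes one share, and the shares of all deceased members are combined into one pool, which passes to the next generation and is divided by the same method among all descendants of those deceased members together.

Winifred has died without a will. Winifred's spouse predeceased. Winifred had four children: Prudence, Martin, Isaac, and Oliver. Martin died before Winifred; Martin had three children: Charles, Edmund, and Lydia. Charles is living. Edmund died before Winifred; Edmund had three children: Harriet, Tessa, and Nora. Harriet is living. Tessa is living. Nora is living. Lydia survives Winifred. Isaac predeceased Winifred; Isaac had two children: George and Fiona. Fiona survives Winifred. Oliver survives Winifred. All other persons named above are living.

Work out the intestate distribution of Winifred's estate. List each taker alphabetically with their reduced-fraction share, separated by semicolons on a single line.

Charles 1/10; Fiona 1/10; George 1/10; Harriet 1/30; Lydia 1/10; Nora 1/30; Oliver 1/4; Prudence 1/4; Tessa 1/30

There is no surviving spouse, so the entire estate passes to Winifred's descendants per capita at each generation.
At generation 1 (Prudence, Martin, Isaac, Oliver) there are 4 shares of (1)/4 = 1/4 each.
Living: Prudence and Oliver — each takes 1/4.
Deceased: Martin and Isaac. Their combined 1/2 is pooled and carried to generation 2.
At generation 2 (Charles, Edmund, Lydia, George, Fiona) there are 5 shares of (1/2)/5 = 1/10 each.
Living: Charles, Lydia, George, and Fiona — each takes 1/10.
Deceased: Edmund. That 1/10 share is carried to generation 3.
At generation 3 (Harriet, Tessa, Nora) there are 3 shares of (1/10)/3 = 1/30 each.
Living: Harriet, Tessa, and Nora — each takes 1/30.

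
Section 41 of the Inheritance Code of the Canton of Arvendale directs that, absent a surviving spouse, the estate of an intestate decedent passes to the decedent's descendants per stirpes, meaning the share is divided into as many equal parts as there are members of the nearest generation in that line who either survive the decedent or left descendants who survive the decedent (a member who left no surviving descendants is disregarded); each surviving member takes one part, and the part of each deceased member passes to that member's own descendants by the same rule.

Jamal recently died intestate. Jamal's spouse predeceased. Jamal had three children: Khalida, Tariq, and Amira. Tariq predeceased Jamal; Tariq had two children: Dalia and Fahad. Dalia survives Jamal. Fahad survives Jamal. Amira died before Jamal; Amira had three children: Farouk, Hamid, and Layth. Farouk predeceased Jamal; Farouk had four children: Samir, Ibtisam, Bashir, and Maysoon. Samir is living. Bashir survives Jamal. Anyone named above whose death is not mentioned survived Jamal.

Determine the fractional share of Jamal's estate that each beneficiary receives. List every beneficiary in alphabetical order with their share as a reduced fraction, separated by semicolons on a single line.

There is no surviving spouse, so the entire estate passes to Jamal's descendants per stirpes.
The estate is divided into 3 equal shares of 1/3 among Khalida, Tariq, Amira.
Khalida is living and takes 1/3.
Tariq predeceased; the 1/3 allotted to Tariq's branch passes to Tariq's issue by representation.
The 1/3 is divided into 2 equal shares of 1/6 among Dalia, Fahad.
Dalia is living and takes 1/6.
Fahad is living and takes 1/6.
Amira predeceased; the 1/3 allotted to Amira's branch passes to Amira's issue by representation.
The 1/3 is divided into 3 equal shares of 1/9 among Farouk, Hamid, Layth.
Farouk predeceased; the 1/9 allotted to Farouk's branch passes to Farouk's issue by representation.
The 1/9 is divided into 4 equal shares of 1/36 among Samir, Ibtisam, Bashir, Maysoon.
Samir is living and takes 1/36.
Ibtisam is living and takes 1/36.
Bashir is living and takes 1/36.
Maysoon is living and takes 1/36.
Hamid is living and takes 1/9.
Layth is living and takes 1/9.

Bashir 1/36; Dalia 1/6; Fahad 1/6; Hamid 1/9; Ibtisam 1/36; Khalida 1/3; Layth 1/9; Maysoon 1/36; Samir 1/36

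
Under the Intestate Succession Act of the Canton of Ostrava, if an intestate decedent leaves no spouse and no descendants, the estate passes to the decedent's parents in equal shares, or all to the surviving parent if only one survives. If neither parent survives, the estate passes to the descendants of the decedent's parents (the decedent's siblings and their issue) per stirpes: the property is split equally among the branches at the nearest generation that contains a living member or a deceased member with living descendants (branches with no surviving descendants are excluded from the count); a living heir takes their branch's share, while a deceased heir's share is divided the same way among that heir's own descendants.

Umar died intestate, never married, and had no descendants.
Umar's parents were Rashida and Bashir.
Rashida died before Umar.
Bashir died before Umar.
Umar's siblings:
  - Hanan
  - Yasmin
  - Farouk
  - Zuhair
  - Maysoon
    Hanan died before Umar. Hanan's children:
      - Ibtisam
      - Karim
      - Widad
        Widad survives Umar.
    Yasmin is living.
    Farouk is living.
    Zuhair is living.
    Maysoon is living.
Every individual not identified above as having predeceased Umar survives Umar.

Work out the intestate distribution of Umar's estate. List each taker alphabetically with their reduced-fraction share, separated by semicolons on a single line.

Neither parent survives and there are no descendants, so the estate passes to Umar's siblings and their issue per stirpes.
The estate is divided into 5 equal shares of 1/5 among Hanan, Yasmin, Farouk, Zuhair, Maysoon.
Hanan predeceased; the 1/5 allotted to Hanan's branch passes to Hanan's issue by representation.
The 1/5 is divided into 3 equal shares of 1/15 among Ibtisam, Karim, Widad.
Ibtisam is living and takes 1/15.
Karim is living and takes 1/15.
Widad is living and takes 1/15.
Yasmin is living and takes 1/5.
Farouk is living and takes 1/5.
Zuhair is living and takes 1/5.
Maysoon is living and takes 1/5.

Farouk 1/5; Ibtisam 1/15; Karim 1/15; Maysoon 1/5; Widad 1/15; Yasmin 1/5; Zuhair 1/5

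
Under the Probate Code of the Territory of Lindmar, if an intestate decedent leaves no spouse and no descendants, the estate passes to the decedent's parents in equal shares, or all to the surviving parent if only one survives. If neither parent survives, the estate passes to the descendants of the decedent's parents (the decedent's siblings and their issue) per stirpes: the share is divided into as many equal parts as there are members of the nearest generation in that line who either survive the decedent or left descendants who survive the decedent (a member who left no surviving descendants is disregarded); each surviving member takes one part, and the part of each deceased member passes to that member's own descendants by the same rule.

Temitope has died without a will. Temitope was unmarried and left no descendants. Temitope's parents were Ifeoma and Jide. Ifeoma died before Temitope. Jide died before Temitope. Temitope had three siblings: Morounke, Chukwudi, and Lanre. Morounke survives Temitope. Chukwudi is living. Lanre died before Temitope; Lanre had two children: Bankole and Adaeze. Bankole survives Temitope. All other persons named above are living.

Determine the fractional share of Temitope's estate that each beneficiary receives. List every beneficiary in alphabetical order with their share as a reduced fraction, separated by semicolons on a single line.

Adaeze 1/6; Bankole 1/6; Chukwudi 1/3; Morounke 1/3

Neither parent survives and there are no descendants, so the estate passes to Temitope's siblings and their issue per stirpes.
The estate is divided into 3 equal shares of 1/3 among Morounke, Chukwudi, Lanre.
Morounke is living and takes 1/3.
Chukwudi is living and takes 1/3.
Lanre predeceased; the 1/3 allotted to Lanre's branch passes to Lanre's issue by representation.
The 1/3 is divided into 2 equal shares of 1/6 among Bankole, Adaeze.
Bankole is living and takes 1/6.
Adaeze is living and takes 1/6.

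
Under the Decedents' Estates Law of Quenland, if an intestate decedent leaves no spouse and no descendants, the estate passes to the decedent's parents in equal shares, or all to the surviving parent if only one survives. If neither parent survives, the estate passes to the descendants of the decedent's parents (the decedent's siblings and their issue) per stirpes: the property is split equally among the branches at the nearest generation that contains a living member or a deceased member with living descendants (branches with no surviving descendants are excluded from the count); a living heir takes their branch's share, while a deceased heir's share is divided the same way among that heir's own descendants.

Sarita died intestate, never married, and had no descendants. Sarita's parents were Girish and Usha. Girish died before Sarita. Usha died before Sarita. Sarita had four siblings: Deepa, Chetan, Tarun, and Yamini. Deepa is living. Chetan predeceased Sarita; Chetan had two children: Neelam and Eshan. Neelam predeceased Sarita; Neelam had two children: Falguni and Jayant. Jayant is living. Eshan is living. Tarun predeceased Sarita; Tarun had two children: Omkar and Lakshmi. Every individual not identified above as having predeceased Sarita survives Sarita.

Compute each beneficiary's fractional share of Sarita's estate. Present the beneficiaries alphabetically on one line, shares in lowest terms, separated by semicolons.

Neither parent survives and there are no descendants, so the estate passes to Sarita's siblings and their issue per stirpes.
The estate is divided into 4 equal shares of 1/4 among Deepa, Chetan, Tarun, Yamini.
Deepa is living and takes 1/4.
Chetan predeceased; the 1/4 allotted to Chetan's branch passes to Chetan's issue by representation.
The 1/4 is divided into 2 equal shares of 1/8 among Neelam, Eshan.
Neelam predeceased; the 1/8 allotted to Neelam's branch passes to Neelam's issue by representation.
The 1/8 is divided into 2 equal shares of 1/16 among Falguni, Jayant.
Falguni is living and takes 1/16.
Jayant is living and takes 1/16.
Eshan is living and takes 1/8.
Tarun predeceased; the 1/4 allotted to Tarun's branch passes to Tarun's issue by representation.
The 1/4 is divided into 2 equal shares of 1/8 among Omkar, Lakshmi.
Omkar is living and takes 1/8.
Lakshmi is living and takes 1/8.
Yamini is living and takes 1/4.

Deepa 1/4; Eshan 1/8; Falguni 1/16; Jayant 1/16; Lakshmi 1/8; Omkar 1/8; Yamini 1/4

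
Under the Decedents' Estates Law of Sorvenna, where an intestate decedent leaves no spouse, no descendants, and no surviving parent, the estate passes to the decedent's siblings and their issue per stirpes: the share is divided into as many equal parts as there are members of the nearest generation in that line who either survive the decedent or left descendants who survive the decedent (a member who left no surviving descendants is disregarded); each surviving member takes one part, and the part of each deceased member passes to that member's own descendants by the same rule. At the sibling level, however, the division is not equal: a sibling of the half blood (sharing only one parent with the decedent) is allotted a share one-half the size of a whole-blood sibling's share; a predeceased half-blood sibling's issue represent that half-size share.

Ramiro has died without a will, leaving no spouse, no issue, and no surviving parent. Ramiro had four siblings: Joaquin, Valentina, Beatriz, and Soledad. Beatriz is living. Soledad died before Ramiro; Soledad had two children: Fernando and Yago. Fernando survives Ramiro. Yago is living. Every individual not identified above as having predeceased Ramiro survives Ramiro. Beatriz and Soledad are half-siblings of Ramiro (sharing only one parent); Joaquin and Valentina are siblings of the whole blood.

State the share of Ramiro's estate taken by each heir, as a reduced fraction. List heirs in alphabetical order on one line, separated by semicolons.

No spouse, descendants, or parent survives, so the estate passes to Ramiro's siblings per stirpes.
Half-blood siblings count for one-half the weight of whole-blood siblings at the initial division.
Dividing 1 in proportion to weights (total weight 3): Joaquin (weight 1) → 1/3; Valentina (weight 1) → 1/3; Beatriz (weight 1/2) → 1/6; Soledad (weight 1/2) → 1/6.
Joaquin is living and takes 1/3.
Valentina is living and takes 1/3.
Beatriz is living and takes 1/6.
Soledad predeceased; the 1/6 allotted to Soledad's branch passes to Soledad's issue by representation.
The 1/6 is divided into 2 equal shares of 1/12 among Fernando, Yago.
Fernando is living and takes 1/12.
Yago is living and takes 1/12.

Beatriz 1/6; Fernando 1/12; Joaquin 1/3; Valentina 1/3; Yago 1/12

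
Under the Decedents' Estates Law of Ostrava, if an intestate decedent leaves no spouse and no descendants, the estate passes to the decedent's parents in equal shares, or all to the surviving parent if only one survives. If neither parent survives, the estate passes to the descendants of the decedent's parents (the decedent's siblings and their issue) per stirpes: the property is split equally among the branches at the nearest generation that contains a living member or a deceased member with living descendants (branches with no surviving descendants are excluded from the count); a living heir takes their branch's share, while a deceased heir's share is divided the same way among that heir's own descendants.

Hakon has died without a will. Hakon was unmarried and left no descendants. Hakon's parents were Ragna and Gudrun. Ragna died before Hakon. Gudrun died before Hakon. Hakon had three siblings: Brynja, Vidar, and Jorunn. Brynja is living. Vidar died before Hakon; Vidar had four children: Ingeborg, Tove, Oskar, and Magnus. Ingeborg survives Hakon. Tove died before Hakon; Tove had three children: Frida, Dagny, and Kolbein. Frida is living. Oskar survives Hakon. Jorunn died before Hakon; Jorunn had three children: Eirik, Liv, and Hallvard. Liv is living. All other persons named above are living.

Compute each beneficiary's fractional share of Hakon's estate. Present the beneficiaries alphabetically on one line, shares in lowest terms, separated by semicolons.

Brynja 1/3; Dagny 1/36; Eirik 1/9; Frida 1/36; Hallvard 1/9; Ingeborg 1/12; Kolbein 1/36; Liv 1/9; Magnus 1/12; Oskar 1/12

Neither parent survives and there are no descendants, so the estate passes to Hakon's siblings and their issue per stirpes.
The estate is divided into 3 equal shares of 1/3 among Brynja, Vidar, Jorunn.
Brynja is living and takes 1/3.
Vidar predeceased; the 1/3 allotted to Vidar's branch passes to Vidar's issue by representation.
The 1/3 is divided into 4 equal shares of 1/12 among Ingeborg, Tove, Oskar, Magnus.
Ingeborg is living and takes 1/12.
Tove predeceased; the 1/12 allotted to Tove's branch passes to Tove's issue by representation.
The 1/12 is divided into 3 equal shares of 1/36 among Frida, Dagny, Kolbein.
Frida is living and takes 1/36.
Dagny is living and takes 1/36.
Kolbein is living and takes 1/36.
Oskar is living and takes 1/12.
Magnus is living and takes 1/12.
Jorunn predeceased; the 1/3 allotted to Jorunn's branch passes to Jorunn's issue by representation.
The 1/3 is divided into 3 equal shares of 1/9 among Eirik, Liv, Hallvard.
Eirik is living and takes 1/9.
Liv is living and takes 1/9.
Hallvard is living and takes 1/9.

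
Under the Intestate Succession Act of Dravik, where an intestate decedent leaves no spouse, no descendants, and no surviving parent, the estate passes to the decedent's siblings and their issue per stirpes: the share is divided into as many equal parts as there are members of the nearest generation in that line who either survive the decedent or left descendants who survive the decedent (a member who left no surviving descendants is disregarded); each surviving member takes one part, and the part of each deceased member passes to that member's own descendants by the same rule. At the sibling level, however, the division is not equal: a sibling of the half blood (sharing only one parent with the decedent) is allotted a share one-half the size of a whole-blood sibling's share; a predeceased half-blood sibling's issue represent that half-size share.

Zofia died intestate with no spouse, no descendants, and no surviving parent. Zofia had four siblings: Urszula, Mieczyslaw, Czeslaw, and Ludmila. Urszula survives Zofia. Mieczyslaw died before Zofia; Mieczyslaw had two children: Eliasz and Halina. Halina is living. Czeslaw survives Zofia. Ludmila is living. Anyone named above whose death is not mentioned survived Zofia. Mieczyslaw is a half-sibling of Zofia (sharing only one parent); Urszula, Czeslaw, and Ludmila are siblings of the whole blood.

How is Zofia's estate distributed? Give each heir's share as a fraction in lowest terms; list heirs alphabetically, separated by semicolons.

Czeslaw 2/7; Eliasz 1/14; Halina 1/14; Ludmila 2/7; Urszula 2/7

No spouse, descendants, or parent survives, so the estate passes to Zofia's siblings per stirpes.
Half-blood siblings count for one-half the weight of whole-blood siblings at the initial division.
Dividing 1 in proportion to weights (total weight 7/2): Urszula (weight 1) → 2/7; Mieczyslaw (weight 1/2) → 1/7; Czeslaw (weight 1) → 2/7; Ludmila (weight 1) → 2/7.
Urszula is living and takes 2/7.
Mieczyslaw predeceased; the 1/7 allotted to Mieczyslaw's branch passes to Mieczyslaw's issue by representation.
The 1/7 is divided into 2 equal shares of 1/14 among Eliasz, Halina.
Eliasz is living and takes 1/14.
Halina is living and takes 1/14.
Czeslaw is living and takes 2/7.
Ludmila is living and takes 2/7.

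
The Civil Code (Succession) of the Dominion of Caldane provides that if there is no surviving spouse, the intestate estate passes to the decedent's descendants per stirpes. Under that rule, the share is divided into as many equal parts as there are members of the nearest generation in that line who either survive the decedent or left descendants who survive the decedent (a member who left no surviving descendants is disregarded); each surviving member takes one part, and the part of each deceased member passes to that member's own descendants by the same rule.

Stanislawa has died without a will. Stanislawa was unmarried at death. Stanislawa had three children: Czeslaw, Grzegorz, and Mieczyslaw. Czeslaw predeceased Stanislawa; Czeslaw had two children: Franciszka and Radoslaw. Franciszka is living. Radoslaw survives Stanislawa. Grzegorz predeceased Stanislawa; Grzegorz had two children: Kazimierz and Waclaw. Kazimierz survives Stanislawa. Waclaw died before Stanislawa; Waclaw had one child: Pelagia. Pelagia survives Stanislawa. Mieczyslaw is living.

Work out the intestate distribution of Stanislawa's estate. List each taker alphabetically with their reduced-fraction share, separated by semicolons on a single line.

There is no surviving spouse, so the entire estate passes to Stanislawa's descendants per stirpes.
The estate is divided into 3 equal shares of 1/3 among Czeslaw, Grzegorz, Mieczyslaw.
Czeslaw predeceased; the 1/3 allotted to Czeslaw's branch passes to Czeslaw's issue by representation.
The 1/3 is divided into 2 equal shares of 1/6 among Franciszka, Radoslaw.
Franciszka is living and takes 1/6.
Radoslaw is living and takes 1/6.
Grzegorz predeceased; the 1/3 allotted to Grzegorz's branch passes to Grzegorz's issue by representation.
The 1/3 is divided into 2 equal shares of 1/6 among Kazimierz, Waclaw.
Kazimierz is living and takes 1/6.
Waclaw predeceased; the 1/6 allotted to Waclaw's branch passes to Waclaw's issue by representation.
Pelagia is the sole taker at this level and receives the full 1/6.
Mieczyslaw is living and takes 1/3.

Franciszka 1/6; Kazimierz 1/6; Mieczyslaw 1/3; Pelagia 1/6; Radoslaw 1/6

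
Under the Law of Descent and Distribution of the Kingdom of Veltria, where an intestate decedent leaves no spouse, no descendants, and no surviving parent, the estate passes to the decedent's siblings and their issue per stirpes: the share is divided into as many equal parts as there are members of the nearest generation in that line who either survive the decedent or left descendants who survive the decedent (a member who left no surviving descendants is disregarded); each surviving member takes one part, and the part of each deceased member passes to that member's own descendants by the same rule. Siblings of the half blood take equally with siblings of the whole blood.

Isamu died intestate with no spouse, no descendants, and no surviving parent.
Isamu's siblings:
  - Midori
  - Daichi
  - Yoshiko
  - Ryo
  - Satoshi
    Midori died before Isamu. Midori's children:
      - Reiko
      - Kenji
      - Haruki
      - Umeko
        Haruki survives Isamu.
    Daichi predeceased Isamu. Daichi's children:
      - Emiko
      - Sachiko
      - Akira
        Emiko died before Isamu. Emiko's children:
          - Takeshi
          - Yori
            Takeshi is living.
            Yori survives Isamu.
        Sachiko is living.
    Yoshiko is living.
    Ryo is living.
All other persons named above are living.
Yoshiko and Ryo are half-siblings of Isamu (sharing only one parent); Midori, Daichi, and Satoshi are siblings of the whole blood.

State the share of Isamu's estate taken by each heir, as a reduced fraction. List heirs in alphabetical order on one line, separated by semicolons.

Akira 1/15; Haruki 1/20; Kenji 1/20; Reiko 1/20; Ryo 1/5; Sachiko 1/15; Satoshi 1/5; Takeshi 1/30; Umeko 1/20; Yori 1/30; Yoshiko 1/5

No spouse, descendants, or parent survives, so the estate passes to Isamu's siblings per stirpes.
Half-blood and whole-blood siblings take equally under the stated rule.
The estate is divided into 5 equal shares of 1/5 among Midori, Daichi, Yoshiko, Ryo, Satoshi.
Midori predeceased; the 1/5 allotted to Midori's branch passes to Midori's issue by representation.
The 1/5 is divided into 4 equal shares of 1/20 among Reiko, Kenji, Haruki, Umeko.
Reiko is living and takes 1/20.
Kenji is living and takes 1/20.
Haruki is living and takes 1/20.
Umeko is living and takes 1/20.
Daichi predeceased; the 1/5 allotted to Daichi's branch passes to Daichi's issue by representation.
The 1/5 is divided into 3 equal shares of 1/15 among Emiko, Sachiko, Akira.
Emiko predeceased; the 1/15 allotted to Emiko's branch passes to Emiko's issue by representation.
The 1/15 is divided into 2 equal shares of 1/30 among Takeshi, Yori.
Takeshi is living and takes 1/30.
Yori is living and takes 1/30.
Sachiko is living and takes 1/15.
Akira is living and takes 1/15.
Yoshiko is living and takes 1/5.
Ryo is living and takes 1/5.
Satoshi is living and takes 1/5.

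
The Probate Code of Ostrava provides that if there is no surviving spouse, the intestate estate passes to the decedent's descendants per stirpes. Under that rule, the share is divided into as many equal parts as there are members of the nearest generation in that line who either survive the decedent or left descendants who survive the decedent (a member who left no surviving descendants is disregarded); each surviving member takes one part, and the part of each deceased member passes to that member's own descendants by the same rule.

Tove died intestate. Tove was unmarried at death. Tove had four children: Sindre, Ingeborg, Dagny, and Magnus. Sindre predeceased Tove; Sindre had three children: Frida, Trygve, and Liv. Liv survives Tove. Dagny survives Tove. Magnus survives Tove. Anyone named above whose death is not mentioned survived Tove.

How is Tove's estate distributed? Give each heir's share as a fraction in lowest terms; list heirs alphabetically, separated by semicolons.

Dagny 1/4; Frida 1/12; Ingeborg 1/4; Liv 1/12; Magnus 1/4; Trygve 1/12

There is no surviving spouse, so the entire estate passes to Tove's descendants per stirpes.
The estate is divided into 4 equal shares of 1/4 among Sindre, Ingeborg, Dagny, Magnus.
Sindre predeceased; the 1/4 allotted to Sindre's branch passes to Sindre's issue by representation.
The 1/4 is divided into 3 equal shares of 1/12 among Frida, Trygve, Liv.
Frida is living and takes 1/12.
Trygve is living and takes 1/12.
Liv is living and takes 1/12.
Ingeborg is living and takes 1/4.
Dagny is living and takes 1/4.
Magnus is living and takes 1/4.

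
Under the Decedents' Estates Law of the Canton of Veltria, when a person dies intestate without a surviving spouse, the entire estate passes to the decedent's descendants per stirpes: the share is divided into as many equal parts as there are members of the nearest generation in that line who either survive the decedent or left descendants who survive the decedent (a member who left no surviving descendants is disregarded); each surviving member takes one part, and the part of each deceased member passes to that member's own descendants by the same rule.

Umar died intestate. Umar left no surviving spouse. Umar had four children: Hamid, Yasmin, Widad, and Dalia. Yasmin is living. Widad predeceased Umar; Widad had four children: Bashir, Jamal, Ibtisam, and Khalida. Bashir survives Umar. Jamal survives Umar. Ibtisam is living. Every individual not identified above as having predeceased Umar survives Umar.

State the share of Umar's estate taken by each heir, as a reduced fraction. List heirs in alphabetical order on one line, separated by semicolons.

Bashir 1/16; Dalia 1/4; Hamid 1/4; Ibtisam 1/16; Jamal 1/16; Khalida 1/16; Yasmin 1/4

There is no surviving spouse, so the entire estate passes to Umar's descendants per stirpes.
The estate is divided into 4 equal shares of 1/4 among Hamid, Yasmin, Widad, Dalia.
Hamid is living and takes 1/4.
Yasmin is living and takes 1/4.
Widad predeceased; the 1/4 allotted to Widad's branch passes to Widad's issue by representation.
The 1/4 is divided into 4 equal shares of 1/16 among Bashir, Jamal, Ibtisam, Khalida.
Bashir is living and takes 1/16.
Jamal is living and takes 1/16.
Ibtisam is living and takes 1/16.
Khalida is living and takes 1/16.
Dalia is living and takes 1/4.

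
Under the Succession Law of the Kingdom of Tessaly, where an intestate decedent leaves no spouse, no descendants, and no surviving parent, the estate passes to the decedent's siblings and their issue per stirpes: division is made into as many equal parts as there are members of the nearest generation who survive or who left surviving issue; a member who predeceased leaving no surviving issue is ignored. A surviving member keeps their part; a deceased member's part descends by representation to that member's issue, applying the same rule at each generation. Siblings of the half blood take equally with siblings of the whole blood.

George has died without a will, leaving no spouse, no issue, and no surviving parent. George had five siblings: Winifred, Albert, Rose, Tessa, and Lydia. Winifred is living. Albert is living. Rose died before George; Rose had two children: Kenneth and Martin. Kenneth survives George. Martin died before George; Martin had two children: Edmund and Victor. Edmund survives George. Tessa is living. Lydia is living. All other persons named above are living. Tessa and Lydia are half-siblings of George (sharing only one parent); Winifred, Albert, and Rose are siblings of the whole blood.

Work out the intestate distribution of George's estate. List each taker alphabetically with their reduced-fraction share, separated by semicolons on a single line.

No spouse, descendants, or parent survives, so the estate passes to George's siblings per stirpes.
Half-blood and whole-blood siblings take equally under the stated rule.
The estate is divided into 5 equal shares of 1/5 among Winifred, Albert, Rose, Tessa, Lydia.
Winifred is living and takes 1/5.
Albert is living and takes 1/5.
Rose predeceased; the 1/5 allotted to Rose's branch passes to Rose's issue by representation.
The 1/5 is divided into 2 equal shares of 1/10 among Kenneth, Martin.
Kenneth is living and takes 1/10.
Martin predeceased; the 1/10 allotted to Martin's branch passes to Martin's issue by representation.
The 1/10 is divided into 2 equal shares of 1/20 among Edmund, Victor.
Edmund is living and takes 1/20.
Victor is living and takes 1/20.
Tessa is living and takes 1/5.
Lydia is living and takes 1/5.

Albert 1/5; Edmund 1/20; Kenneth 1/10; Lydia 1/5; Tessa 1/5; Victor 1/20; Winifred 1/5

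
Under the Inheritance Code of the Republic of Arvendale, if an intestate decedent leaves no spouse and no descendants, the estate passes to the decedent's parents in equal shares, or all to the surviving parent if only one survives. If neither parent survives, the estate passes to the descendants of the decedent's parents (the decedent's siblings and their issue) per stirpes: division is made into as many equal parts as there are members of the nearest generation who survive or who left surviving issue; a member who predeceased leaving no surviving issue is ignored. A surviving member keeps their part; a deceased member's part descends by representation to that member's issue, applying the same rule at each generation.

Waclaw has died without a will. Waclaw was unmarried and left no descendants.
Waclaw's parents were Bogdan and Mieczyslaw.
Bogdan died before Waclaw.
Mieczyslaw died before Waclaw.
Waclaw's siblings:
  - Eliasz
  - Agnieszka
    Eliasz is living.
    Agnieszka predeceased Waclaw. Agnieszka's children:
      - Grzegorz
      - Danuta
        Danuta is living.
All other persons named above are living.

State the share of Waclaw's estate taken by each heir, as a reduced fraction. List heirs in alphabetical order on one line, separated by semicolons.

Danuta 1/4; Eliasz 1/2; Grzegorz 1/4

Neither parent survives and there are no descendants, so the estate passes to Waclaw's siblings and their issue per stirpes.
The estate is divided into 2 equal shares of 1/2 among Eliasz, Agnieszka.
Eliasz is living and takes 1/2.
Agnieszka predeceased; the 1/2 allotted to Agnieszka's branch passes to Agnieszka's issue by representation.
The 1/2 is divided into 2 equal shares of 1/4 among Grzegorz, Danuta.
Grzegorz is living and takes 1/4.
Danuta is living and takes 1/4.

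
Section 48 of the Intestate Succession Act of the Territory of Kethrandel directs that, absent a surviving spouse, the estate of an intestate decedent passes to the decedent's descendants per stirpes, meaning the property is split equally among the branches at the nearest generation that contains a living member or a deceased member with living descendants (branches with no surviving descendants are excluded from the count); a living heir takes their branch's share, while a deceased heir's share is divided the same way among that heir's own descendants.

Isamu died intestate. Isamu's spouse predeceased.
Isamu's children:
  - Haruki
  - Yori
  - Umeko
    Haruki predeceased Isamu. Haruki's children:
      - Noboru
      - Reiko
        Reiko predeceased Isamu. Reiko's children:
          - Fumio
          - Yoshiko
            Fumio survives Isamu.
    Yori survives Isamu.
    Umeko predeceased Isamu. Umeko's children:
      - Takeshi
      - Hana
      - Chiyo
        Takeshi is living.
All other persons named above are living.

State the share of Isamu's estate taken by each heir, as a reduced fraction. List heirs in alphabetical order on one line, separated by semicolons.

There is no surviving spouse, so the entire estate passes to Isamu's descendants per stirpes.
The estate is divided into 3 equal shares of 1/3 among Haruki, Yori, Umeko.
Haruki predeceased; the 1/3 allotted to Haruki's branch passes to Haruki's issue by representation.
The 1/3 is divided into 2 equal shares of 1/6 among Noboru, Reiko.
Noboru is living and takes 1/6.
Reiko predeceased; the 1/6 allotted to Reiko's branch passes to Reiko's issue by representation.
The 1/6 is divided into 2 equal shares of 1/12 among Fumio, Yoshiko.
Fumio is living and takes 1/12.
Yoshiko is living and takes 1/12.
Yori is living and takes 1/3.
Umeko predeceased; the 1/3 allotted to Umeko's branch passes to Umeko's issue by representation.
The 1/3 is divided into 3 equal shares of 1/9 among Takeshi, Hana, Chiyo.
Takeshi is living and takes 1/9.
Hana is living and takes 1/9.
Chiyo is living and takes 1/9.

Chiyo 1/9; Fumio 1/12; Hana 1/9; Noboru 1/6; Takeshi 1/9; Yori 1/3; Yoshiko 1/12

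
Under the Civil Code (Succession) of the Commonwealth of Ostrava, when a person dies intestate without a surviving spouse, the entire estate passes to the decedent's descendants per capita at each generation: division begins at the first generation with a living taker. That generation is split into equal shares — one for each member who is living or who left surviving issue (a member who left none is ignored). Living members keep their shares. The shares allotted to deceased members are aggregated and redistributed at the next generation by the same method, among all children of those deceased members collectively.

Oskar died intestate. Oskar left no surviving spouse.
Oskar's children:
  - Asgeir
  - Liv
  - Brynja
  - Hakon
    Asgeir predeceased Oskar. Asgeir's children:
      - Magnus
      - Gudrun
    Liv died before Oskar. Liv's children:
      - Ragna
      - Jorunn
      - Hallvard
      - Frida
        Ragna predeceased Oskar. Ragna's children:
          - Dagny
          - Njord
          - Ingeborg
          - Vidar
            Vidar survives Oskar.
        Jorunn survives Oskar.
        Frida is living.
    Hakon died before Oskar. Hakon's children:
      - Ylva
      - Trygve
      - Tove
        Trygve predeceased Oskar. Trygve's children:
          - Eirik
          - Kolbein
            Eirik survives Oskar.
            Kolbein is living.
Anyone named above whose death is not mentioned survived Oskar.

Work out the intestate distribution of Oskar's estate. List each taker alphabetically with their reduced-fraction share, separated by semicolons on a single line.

Brynja 1/4; Dagny 1/36; Eirik 1/36; Frida 1/12; Gudrun 1/12; Hallvard 1/12; Ingeborg 1/36; Jorunn 1/12; Kolbein 1/36; Magnus 1/12; Njord 1/36; Tove 1/12; Vidar 1/36; Ylva 1/12

There is no surviving spouse, so the entire estate passes to Oskar's descendants per capita at each generation.
At generation 1 (Asgeir, Liv, Brynja, Hakon) there are 4 shares of (1)/4 = 1/4 each.
Living: Brynja — each takes 1/4.
Deceased: Asgeir, Liv, and Hakon. Their combined 3/4 is pooled and carried to generation 2.
At generation 2 (Magnus, Gudrun, Ragna, Jorunn, Hallvard, Frida, Ylva, Trygve, Tove) there are 9 shares of (3/4)/9 = 1/12 each.
Living: Magnus, Gudrun, Jorunn, Hallvard, Frida, Ylva, and Tove — each takes 1/12.
Deceased: Ragna and Trygve. Their combined 1/6 is pooled and carried to generation 3.
At generation 3 (Dagny, Njord, Ingeborg, Vidar, Eirik, Kolbein) there are 6 shares of (1/6)/6 = 1/36 each.
Living: Dagny, Njord, Ingeborg, Vidar, Eirik, and Kolbein — each takes 1/36.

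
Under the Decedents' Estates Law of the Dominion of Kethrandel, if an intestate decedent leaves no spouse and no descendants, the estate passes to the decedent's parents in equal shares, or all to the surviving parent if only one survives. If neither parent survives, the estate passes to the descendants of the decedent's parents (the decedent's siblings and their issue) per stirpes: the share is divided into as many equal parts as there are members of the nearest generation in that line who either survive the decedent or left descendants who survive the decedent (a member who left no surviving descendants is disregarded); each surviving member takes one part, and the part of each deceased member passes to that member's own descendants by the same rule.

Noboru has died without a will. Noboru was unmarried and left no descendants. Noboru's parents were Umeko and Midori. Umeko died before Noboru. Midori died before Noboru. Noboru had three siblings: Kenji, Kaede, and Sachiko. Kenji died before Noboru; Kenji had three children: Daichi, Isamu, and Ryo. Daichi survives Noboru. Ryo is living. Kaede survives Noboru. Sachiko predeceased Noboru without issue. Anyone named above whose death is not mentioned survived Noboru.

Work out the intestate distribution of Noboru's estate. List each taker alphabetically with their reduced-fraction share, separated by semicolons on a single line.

Daichi 1/6; Isamu 1/6; Kaede 1/2; Ryo 1/6

Neither parent survives and there are no descendants, so the estate passes to Noboru's siblings and their issue per stirpes.
Sachiko left no surviving issue, so that branch lapses and is disregarded.
The estate is divided into 2 equal shares of 1/2 among Kenji, Kaede.
Kenji predeceased; the 1/2 allotted to Kenji's branch passes to Kenji's issue by representation.
The 1/2 is divided into 3 equal shares of 1/6 among Daichi, Isamu, Ryo.
Daichi is living and takes 1/6.
Isamu is living and takes 1/6.
Ryo is living and takes 1/6.
Kaede is living and takes 1/2.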